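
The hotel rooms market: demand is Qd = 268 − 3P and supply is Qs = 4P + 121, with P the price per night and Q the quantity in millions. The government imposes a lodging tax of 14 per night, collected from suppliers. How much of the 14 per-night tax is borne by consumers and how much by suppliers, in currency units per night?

Without the tax, 268 − 3P = 4P + 121 gives 7P = 147, so P* = 21 and Q* = 205.
With the tax collected from suppliers, supply shifts: Qs = 4(P − 14) + 121.
New equilibrium: consumers pay 29, suppliers receive 15, Q = 181. (Wedge: Pb − Ps = 14.)
Burden on consumers: 8; on suppliers: 6. (They sum to 14.)
The less price-elastic side of the market bears the larger share of a per-unit tax.

Consumers bear 8 per night; suppliers bear 6 per night.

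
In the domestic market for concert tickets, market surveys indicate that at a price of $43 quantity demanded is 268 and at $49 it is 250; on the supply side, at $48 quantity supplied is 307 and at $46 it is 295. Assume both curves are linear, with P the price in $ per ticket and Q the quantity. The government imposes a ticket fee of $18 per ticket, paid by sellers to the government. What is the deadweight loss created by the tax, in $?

Deadweight loss = $324.

Demand slope: (250 − 268)/(49 − 43) = -3, so Qd = 397 − 3P.
Supply slope: (295 − 307)/(46 − 48) = 6, so Qs = 6P + 19.
Without the tax, 397 − 3P = 6P + 19 gives 9P = 378, so P* = $42 and Q* = 271.
With the tax collected from sellers, supply shifts: Qs = 6(P − 18) + 19.
Solving gives Q = 235 with consumers paying $54 and sellers receiving $36 (the $18 wedge).
Quantity falls by |ΔQ| = |271 − 235| = 36.
DWL = ½ · t · |ΔQ| = ½ · 18 · 36 = $324.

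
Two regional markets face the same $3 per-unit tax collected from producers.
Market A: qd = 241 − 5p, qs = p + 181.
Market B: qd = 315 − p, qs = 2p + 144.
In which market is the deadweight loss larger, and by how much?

Market A, by $0.75.

Market A: pre-tax p* = $10, q* = 191; post-tax q = 188.5; deadweight loss = $3.75.
Market B: pre-tax p* = $57, q* = 258; post-tax q = 256; deadweight loss = $3.
Difference: $3.75 vs $3 → market A is larger by $0.75.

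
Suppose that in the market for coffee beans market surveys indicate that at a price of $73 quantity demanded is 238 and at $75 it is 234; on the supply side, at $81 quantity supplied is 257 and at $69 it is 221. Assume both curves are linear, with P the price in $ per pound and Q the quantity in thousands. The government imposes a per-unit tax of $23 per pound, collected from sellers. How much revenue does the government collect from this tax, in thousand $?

Demand slope: (234 − 238)/(75 − 73) = -2, so Qd = 384 − 2P.
Supply slope: (221 − 257)/(69 − 81) = 3, so Qs = 3P + 14.
Before the tax: set 384 − 2P = 3P + 14 → P* = $74, Q* = 236.
With the tax collected from sellers, supply shifts: Qs = 3(P − 23) + 14.
Solving gives Q = 208.4 with buyers paying $87.8 and sellers receiving $64.8 (the $23 wedge).
Revenue = t · Q = 23 · 208.4 = $4793.2.

Tax revenue = $4793.2 thousand.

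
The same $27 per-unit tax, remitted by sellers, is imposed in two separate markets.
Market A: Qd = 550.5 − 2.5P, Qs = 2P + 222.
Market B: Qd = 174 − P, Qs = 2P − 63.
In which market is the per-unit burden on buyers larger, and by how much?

Market A: pre-tax P* = $73, Q* = 368; post-tax Q = 338; per-unit burden on buyers = $12.
Market B: pre-tax P* = $79, Q* = 95; post-tax Q = 77; per-unit burden on buyers = $18.
Difference: $12 vs $18 → market B is larger by $6.

Market B, by $6.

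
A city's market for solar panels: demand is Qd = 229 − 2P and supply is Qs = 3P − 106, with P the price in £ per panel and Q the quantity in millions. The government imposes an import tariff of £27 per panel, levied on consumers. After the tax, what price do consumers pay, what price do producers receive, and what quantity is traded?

Before the tax: set 229 − 2P = 3P − 106 → P* = £67, Q* = 95.
With the tax collected from consumers, demand (in seller-price terms) shifts: Qd = 229 − 2(P + 27).
Solving gives Q = 62.6 with consumers paying £83.2 and producers receiving £56.2 (the £27 wedge).
The less price-elastic side of the market bears the larger share of a per-unit tax.

Consumers pay £83.2; producers receive £56.2; quantity = 62.6.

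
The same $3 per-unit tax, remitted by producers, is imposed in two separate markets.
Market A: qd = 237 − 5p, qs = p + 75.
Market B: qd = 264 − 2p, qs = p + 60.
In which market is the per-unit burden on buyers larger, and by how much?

Market B, by $0.5.

Market A: pre-tax p* = $27, q* = 102; post-tax q = 99.5; per-unit burden on buyers = $0.5.
Market B: pre-tax p* = $68, q* = 128; post-tax q = 126; per-unit burden on buyers = $1.
Difference: $0.5 vs $1 → market B is larger by $0.5.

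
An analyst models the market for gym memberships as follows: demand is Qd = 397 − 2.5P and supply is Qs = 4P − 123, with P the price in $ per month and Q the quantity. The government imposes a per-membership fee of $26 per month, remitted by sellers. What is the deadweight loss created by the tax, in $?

Deadweight loss = $520.

Without the tax, 397 − 2.5P = 4P − 123 gives 6.5P = 520, so P* = $80 and Q* = 197.
With the tax collected from sellers, supply shifts: Qs = 4(P − 26) − 123.
Solving gives Q = 157 with buyers paying $96 and sellers receiving $70 (the $26 wedge).
Quantity falls by |ΔQ| = |197 − 157| = 40.
DWL = ½ · t · |ΔQ| = ½ · 26 · 40 = $520.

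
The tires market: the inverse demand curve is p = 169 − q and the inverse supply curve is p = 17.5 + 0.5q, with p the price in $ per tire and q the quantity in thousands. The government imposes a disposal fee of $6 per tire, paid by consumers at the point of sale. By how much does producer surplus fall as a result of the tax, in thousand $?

Producer surplus falls by $198 thousand.

Inverting to q(p) form: qd = 169 − p; qs = 2p − 35.
Without the tax, 169 − p = 2p − 35 gives 3p = 204, so p* = $68 and q* = 101.
With the tax collected from consumers, demand (in seller-price terms) shifts: qd = 169 − (p + 6).
Solving gives q = 97 with consumers paying $72 and producers receiving $66 (the $6 wedge).
ΔPS is the trapezoid between Q = 97 and Q = 101 of height $2: ½ · (101 + 97) · 2 = $198.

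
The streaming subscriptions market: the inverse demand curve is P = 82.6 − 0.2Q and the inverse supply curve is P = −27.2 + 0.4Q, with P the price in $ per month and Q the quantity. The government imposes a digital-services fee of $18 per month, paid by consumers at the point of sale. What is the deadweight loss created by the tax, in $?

Deadweight loss = $270.

Inverting to Q(P) form: Qd = 413 − 5P; Qs = 2.5P + 68.
Before the tax: set 413 − 5P = 2.5P + 68 → P* = $46, Q* = 183.
With the tax collected from consumers, demand (in seller-price terms) shifts: Qd = 413 − 5(P + 18).
New equilibrium: consumers pay $52, sellers receive $34, Q = 153. (Wedge: Pb − Ps = 18.)
Quantity falls by |ΔQ| = |183 − 153| = 30.
DWL = ½ · t · |ΔQ| = ½ · 18 · 30 = $270.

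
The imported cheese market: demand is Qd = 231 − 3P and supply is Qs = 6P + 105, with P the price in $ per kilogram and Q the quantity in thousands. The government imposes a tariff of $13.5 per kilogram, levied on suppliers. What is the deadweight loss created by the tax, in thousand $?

Before the tax: set 231 − 3P = 6P + 105 → P* = $14, Q* = 189.
With the tax collected from suppliers, supply shifts: Qs = 6(P − 13.5) + 105.
Solving gives Q = 162 with consumers paying $23 and suppliers receiving $9.5 (the $13.5 wedge).
Quantity falls by |ΔQ| = |189 − 162| = 27.
DWL = ½ · t · |ΔQ| = ½ · 13.5 · 27 = $182.25.

Deadweight loss = $182.25 thousand.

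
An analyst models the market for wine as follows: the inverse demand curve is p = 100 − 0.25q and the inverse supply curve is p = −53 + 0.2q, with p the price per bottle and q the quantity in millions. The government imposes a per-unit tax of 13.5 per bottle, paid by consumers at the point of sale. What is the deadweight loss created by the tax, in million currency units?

Inverting to q(p) form: qd = 400 − 4p; qs = 5p + 265.
Before the tax: set 400 − 4p = 5p + 265 → p* = 15, q* = 340.
With the tax collected from consumers, demand (in seller-price terms) shifts: qd = 400 − 4(p + 13.5).
Solving gives q = 310 with consumers paying 22.5 and sellers receiving 9 (the 13.5 wedge).
Quantity falls by |ΔQ| = |340 − 310| = 30.
DWL = ½ · t · |ΔQ| = ½ · 13.5 · 30 = 202.5.

Deadweight loss = 202.5 million.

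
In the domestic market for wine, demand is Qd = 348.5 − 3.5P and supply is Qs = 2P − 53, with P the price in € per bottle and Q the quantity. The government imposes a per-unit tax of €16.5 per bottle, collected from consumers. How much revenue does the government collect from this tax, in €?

Tax revenue = €1188.

Before the tax: set 348.5 − 3.5P = 2P − 53 → P* = €73, Q* = 93.
With the tax collected from consumers, demand (in seller-price terms) shifts: Qd = 348.5 − 3.5(P + 16.5).
New equilibrium: consumers pay €79, sellers receive €62.5, Q = 72. (Wedge: Pb − Ps = 16.5.)
Revenue = t · Q = 16.5 · 72 = €1188.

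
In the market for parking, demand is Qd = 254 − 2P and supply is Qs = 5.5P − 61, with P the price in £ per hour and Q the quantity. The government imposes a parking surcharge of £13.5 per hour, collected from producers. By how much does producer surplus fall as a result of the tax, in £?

Without the tax, 254 − 2P = 5.5P − 61 gives 7.5P = 315, so P* = £42 and Q* = 170.
With the tax collected from producers, supply shifts: Qs = 5.5(P − 13.5) − 61.
Solving gives Q = 150.2 with consumers paying £51.9 and producers receiving £38.4 (the £13.5 wedge).
ΔPS is the trapezoid between Q = 150.2 and Q = 170 of height £3.6: ½ · (170 + 150.2) · 3.6 = £576.36.

Producer surplus falls by £576.36.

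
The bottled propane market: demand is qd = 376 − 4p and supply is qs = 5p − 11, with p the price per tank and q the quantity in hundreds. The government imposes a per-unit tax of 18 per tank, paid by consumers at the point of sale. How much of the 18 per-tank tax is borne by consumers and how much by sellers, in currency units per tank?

Consumers bear 10 per tank; sellers bear 8 per tank.

Before the tax: set 376 − 4p = 5p − 11 → p* = 43, q* = 204.
With the tax collected from consumers, demand (in seller-price terms) shifts: qd = 376 − 4(p + 18).
New equilibrium: consumers pay 53, sellers receive 35, q = 164. (Wedge: pb − ps = 18.)
Burden on consumers: 10; on sellers: 8. (They sum to 18.)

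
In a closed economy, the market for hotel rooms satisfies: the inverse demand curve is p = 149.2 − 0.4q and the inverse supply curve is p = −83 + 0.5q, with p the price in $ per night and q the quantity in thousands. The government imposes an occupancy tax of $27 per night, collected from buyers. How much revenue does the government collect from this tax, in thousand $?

Tax revenue = $6156 thousand.

Rewrite in direct form: qd = 373 − 2.5p and qs = 2p + 166.
Without the tax, 373 − 2.5p = 2p + 166 gives 4.5p = 207, so p* = $46 and q* = 258.
With the tax collected from buyers, demand (in seller-price terms) shifts: qd = 373 − 2.5(p + 27).
Solving gives q = 228 with buyers paying $58 and sellers receiving $31 (the $27 wedge).
Revenue = t · Q = 27 · 228 = $6156.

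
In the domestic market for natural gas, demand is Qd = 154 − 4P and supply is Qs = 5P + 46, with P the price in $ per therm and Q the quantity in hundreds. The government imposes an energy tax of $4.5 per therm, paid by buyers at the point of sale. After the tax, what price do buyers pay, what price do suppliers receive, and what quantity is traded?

Buyers pay $14.5; suppliers receive $10; quantity = 96.

Without the tax, 154 − 4P = 5P + 46 gives 9P = 108, so P* = $12 and Q* = 106.
With the tax collected from buyers, demand (in seller-price terms) shifts: Qd = 154 − 4(P + 4.5).
Solving gives Q = 96 with buyers paying $14.5 and suppliers receiving $10 (the $4.5 wedge).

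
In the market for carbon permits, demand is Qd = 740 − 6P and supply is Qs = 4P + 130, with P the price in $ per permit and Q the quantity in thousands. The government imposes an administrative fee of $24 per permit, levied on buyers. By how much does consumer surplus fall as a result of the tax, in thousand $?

Consumer surplus falls by $3313.92 thousand.

Without the tax, 740 − 6P = 4P + 130 gives 10P = 610, so P* = $61 and Q* = 374.
With the tax collected from buyers, demand (in seller-price terms) shifts: Qd = 740 − 6(P + 24).
New equilibrium: buyers pay $70.6, producers receive $46.6, Q = 316.4. (Wedge: Pb − Ps = 24.)
ΔCS is the trapezoid between Q = 316.4 and Q = 374 of height $9.6: ½ · (374 + 316.4) · 9.6 = $3313.92.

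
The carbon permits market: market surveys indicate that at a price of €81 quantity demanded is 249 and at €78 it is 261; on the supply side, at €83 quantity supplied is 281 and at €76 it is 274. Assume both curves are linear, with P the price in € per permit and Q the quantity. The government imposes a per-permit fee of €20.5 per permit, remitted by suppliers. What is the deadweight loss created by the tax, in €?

Deadweight loss = €168.1.

Demand slope: (261 − 249)/(78 − 81) = -4, so Qd = 573 − 4P.
Supply slope: (274 − 281)/(76 − 83) = 1, so Qs = P + 198.
Without the tax, 573 − 4P = P + 198 gives 5P = 375, so P* = €75 and Q* = 273.
With the tax collected from suppliers, supply shifts: Qs = (P − 20.5) + 198.
New equilibrium: buyers pay €79.1, suppliers receive €58.6, Q = 256.6. (Wedge: Pb − Ps = 20.5.)
Quantity falls by |ΔQ| = |273 − 256.6| = 16.4.
DWL = ½ · t · |ΔQ| = ½ · 20.5 · 16.4 = €168.1.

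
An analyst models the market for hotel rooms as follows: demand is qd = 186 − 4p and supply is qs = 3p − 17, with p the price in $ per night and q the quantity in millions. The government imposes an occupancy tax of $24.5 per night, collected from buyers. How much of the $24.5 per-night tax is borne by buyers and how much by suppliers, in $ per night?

Buyers bear $10.5 per night; suppliers bear $14 per night.

Without the tax, 186 − 4p = 3p − 17 gives 7p = 203, so p* = $29 and q* = 70.
With the tax collected from buyers, demand (in seller-price terms) shifts: qd = 186 − 4(p + 24.5).
New equilibrium: buyers pay $39.5, suppliers receive $15, q = 28. (Wedge: pb − ps = 24.5.)
Burden on buyers: $10.5; on suppliers: $14. (They sum to $24.5.)
The less price-elastic side of the market bears the larger share of a per-unit tax.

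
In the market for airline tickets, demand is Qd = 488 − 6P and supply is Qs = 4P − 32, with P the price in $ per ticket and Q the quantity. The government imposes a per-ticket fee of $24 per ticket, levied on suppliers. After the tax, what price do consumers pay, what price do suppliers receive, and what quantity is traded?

Consumers pay $61.6; suppliers receive $37.6; quantity = 118.4.

Before the tax: set 488 − 6P = 4P − 32 → P* = $52, Q* = 176.
With the tax collected from suppliers, supply shifts: Qs = 4(P − 24) − 32.
New equilibrium: consumers pay $61.6, suppliers receive $37.6, Q = 118.4. (Wedge: Pb − Ps = 24.)
The less price-elastic side of the market bears the larger share of a per-unit tax.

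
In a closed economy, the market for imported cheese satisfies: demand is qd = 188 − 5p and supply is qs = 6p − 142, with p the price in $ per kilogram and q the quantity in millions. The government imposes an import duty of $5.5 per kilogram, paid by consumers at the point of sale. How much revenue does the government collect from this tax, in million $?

Tax revenue = $126.5 million.

Before the tax: set 188 − 5p = 6p − 142 → p* = $30, q* = 38.
With the tax collected from consumers, demand (in seller-price terms) shifts: qd = 188 − 5(p + 5.5).
Solving gives q = 23 with consumers paying $33 and suppliers receiving $27.5 (the $5.5 wedge).
Revenue = t · Q = 5.5 · 23 = $126.5.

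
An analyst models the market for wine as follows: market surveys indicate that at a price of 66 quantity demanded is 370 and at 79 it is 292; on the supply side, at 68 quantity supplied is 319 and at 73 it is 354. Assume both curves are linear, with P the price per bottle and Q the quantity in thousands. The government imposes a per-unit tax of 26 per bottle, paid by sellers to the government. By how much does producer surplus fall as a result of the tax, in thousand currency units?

Producer surplus falls by 3576 thousand.

Demand slope: (292 − 370)/(79 − 66) = -6, so Qd = 766 − 6P.
Supply slope: (354 − 319)/(73 − 68) = 7, so Qs = 7P − 157.
Without the tax, 766 − 6P = 7P − 157 gives 13P = 923, so P* = 71 and Q* = 340.
With the tax collected from sellers, supply shifts: Qs = 7(P − 26) − 157.
Solving gives Q = 256 with consumers paying 85 and sellers receiving 59 (the 26 wedge).
ΔPS is the trapezoid between Q = 256 and Q = 340 of height 12: ½ · (340 + 256) · 12 = 3576.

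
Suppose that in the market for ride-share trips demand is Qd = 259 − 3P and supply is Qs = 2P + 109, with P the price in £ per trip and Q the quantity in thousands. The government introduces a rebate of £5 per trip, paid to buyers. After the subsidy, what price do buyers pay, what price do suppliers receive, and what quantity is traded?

Buyers pay £28; suppliers receive £33; quantity = 175.

Before the subsidy: set 259 − 3P = 2P + 109 → P* = £30, Q* = 169.
With a per-unit subsidy paid to buyers, each effectively pays P − 5, so demand becomes Qd = 259 − 3(P − 5).
Solving gives Q = 175 with buyers paying £28 and suppliers receiving £33 (the £5 wedge).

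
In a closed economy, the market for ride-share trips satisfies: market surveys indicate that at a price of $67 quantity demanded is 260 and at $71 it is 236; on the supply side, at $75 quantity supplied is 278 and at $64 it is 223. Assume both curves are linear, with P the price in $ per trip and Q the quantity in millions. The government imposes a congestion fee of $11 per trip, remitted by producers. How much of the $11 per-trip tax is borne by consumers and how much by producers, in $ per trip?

Demand slope: (236 − 260)/(71 − 67) = -6, so Qd = 662 − 6P.
Supply slope: (223 − 278)/(64 − 75) = 5, so Qs = 5P − 97.
Before the tax: set 662 − 6P = 5P − 97 → P* = $69, Q* = 248.
With the tax collected from producers, supply shifts: Qs = 5(P − 11) − 97.
New equilibrium: consumers pay $74, producers receive $63, Q = 218. (Wedge: Pb − Ps = 11.)
Burden on consumers: $5; on producers: $6. (They sum to $11.)
The less price-elastic side of the market bears the larger share of a per-unit tax.

Consumers bear $5 per trip; producers bear $6 per trip.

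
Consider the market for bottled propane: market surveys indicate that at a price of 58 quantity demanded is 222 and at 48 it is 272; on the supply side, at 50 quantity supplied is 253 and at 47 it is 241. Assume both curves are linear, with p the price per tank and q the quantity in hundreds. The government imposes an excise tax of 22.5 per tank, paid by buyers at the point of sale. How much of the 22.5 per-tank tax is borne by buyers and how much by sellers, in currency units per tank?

Demand slope: (272 − 222)/(48 − 58) = -5, so qd = 512 − 5p.
Supply slope: (241 − 253)/(47 − 50) = 4, so qs = 4p + 53.
Without the tax, 512 − 5p = 4p + 53 gives 9p = 459, so p* = 51 and q* = 257.
With the tax collected from buyers, demand (in seller-price terms) shifts: qd = 512 − 5(p + 22.5).
Solving gives q = 207 with buyers paying 61 and sellers receiving 38.5 (the 22.5 wedge).
Burden on buyers: 10; on sellers: 12.5. (They sum to 22.5.)

Buyers bear 10 per tank; sellers bear 12.5 per tank.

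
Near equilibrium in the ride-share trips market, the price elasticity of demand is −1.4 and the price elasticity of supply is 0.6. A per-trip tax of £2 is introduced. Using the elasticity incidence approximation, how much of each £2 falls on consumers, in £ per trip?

Consumers bear ≈ £0.6 per trip.

Incidence ratio: consumers' share ≈ εs / (εs + |εd|) = 0.6 / (0.6 + 1.4) = 0.3.
So consumers bear ≈ 0.3 × £2 = £0.6; suppliers bear £1.4.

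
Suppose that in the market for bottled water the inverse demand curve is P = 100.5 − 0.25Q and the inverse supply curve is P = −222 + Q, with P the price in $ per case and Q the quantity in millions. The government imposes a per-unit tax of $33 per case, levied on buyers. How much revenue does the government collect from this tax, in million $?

Tax revenue = $7642.8 million.

Inverting to Q(P) form: Qd = 402 − 4P; Qs = P + 222.
Without the tax, 402 − 4P = P + 222 gives 5P = 180, so P* = $36 and Q* = 258.
With the tax collected from buyers, demand (in seller-price terms) shifts: Qd = 402 − 4(P + 33).
Solving gives Q = 231.6 with buyers paying $42.6 and sellers receiving $9.6 (the $33 wedge).
Revenue = t · Q = 33 · 231.6 = $7642.8.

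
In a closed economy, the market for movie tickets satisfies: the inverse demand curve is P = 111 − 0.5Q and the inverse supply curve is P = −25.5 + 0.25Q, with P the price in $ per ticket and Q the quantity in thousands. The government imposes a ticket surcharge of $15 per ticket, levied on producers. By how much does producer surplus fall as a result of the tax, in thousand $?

Inverting to Q(P) form: Qd = 222 − 2P; Qs = 4P + 102.
Before the tax: set 222 − 2P = 4P + 102 → P* = $20, Q* = 182.
With the tax collected from producers, supply shifts: Qs = 4(P − 15) + 102.
New equilibrium: consumers pay $30, producers receive $15, Q = 162. (Wedge: Pb − Ps = 15.)
ΔPS is the trapezoid between Q = 162 and Q = 182 of height $5: ½ · (182 + 162) · 5 = $860.

Producer surplus falls by $860 thousand.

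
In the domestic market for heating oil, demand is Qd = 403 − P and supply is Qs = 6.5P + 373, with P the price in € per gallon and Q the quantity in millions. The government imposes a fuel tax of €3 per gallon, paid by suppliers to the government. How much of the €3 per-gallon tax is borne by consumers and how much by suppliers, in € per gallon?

Consumers bear €2.6 per gallon; suppliers bear €0.4 per gallon.

Without the tax, 403 − P = 6.5P + 373 gives 7.5P = 30, so P* = €4 and Q* = 399.
With the tax collected from suppliers, supply shifts: Qs = 6.5(P − 3) + 373.
New equilibrium: consumers pay €6.6, suppliers receive €3.6, Q = 396.4. (Wedge: Pb − Ps = 3.)
Burden on consumers: €2.6; on suppliers: €0.4. (They sum to €3.)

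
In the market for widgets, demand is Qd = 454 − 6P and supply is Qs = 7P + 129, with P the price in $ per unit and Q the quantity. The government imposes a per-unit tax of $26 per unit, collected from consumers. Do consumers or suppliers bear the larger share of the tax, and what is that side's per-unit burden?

Before the tax: set 454 − 6P = 7P + 129 → P* = $25, Q* = 304.
With the tax collected from consumers, demand (in seller-price terms) shifts: Qd = 454 − 6(P + 26).
New equilibrium: consumers pay $39, suppliers receive $13, Q = 220. (Wedge: Pb − Ps = 26.)
Per-unit burden: consumers $14, suppliers $12.
Consumers take the larger share because demand is less price-elastic here (demand slope 6 vs supply slope 7).
The less price-elastic side of the market bears the larger share of a per-unit tax.

Consumers bear the larger share: $14 per unit.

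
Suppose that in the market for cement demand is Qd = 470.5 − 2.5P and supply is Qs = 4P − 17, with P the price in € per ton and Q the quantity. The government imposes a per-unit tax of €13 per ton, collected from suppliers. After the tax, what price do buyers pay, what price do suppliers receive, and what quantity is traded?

Buyers pay €83; suppliers receive €70; quantity = 263.

Before the tax: set 470.5 − 2.5P = 4P − 17 → P* = €75, Q* = 283.
With the tax collected from suppliers, supply shifts: Qs = 4(P − 13) − 17.
New equilibrium: buyers pay €83, suppliers receive €70, Q = 263. (Wedge: Pb − Ps = 13.)
The less price-elastic side of the market bears the larger share of a per-unit tax.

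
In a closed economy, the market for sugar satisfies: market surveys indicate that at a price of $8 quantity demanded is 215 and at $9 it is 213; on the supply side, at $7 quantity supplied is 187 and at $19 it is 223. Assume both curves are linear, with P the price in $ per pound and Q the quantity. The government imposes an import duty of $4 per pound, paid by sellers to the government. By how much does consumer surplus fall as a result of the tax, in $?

Consumer surplus falls by $486.24.

Demand slope: (213 − 215)/(9 − 8) = -2, so Qd = 231 − 2P.
Supply slope: (223 − 187)/(19 − 7) = 3, so Qs = 3P + 166.
Without the tax, 231 − 2P = 3P + 166 gives 5P = 65, so P* = $13 and Q* = 205.
With the tax collected from sellers, supply shifts: Qs = 3(P − 4) + 166.
Solving gives Q = 200.2 with buyers paying $15.4 and sellers receiving $11.4 (the $4 wedge).
ΔCS is the trapezoid between Q = 200.2 and Q = 205 of height $2.4: ½ · (205 + 200.2) · 2.4 = $486.24.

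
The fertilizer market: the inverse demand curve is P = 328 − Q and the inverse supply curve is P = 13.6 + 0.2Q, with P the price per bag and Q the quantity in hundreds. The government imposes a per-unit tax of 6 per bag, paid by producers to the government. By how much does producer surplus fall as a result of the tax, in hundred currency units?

Producer surplus falls by 259.5 hundred.

Inverting to Q(P) form: Qd = 328 − P; Qs = 5P − 68.
Without the tax, 328 − P = 5P − 68 gives 6P = 396, so P* = 66 and Q* = 262.
With the tax collected from producers, supply shifts: Qs = 5(P − 6) − 68.
New equilibrium: buyers pay 71, producers receive 65, Q = 257. (Wedge: Pb − Ps = 6.)
ΔPS is the trapezoid between Q = 257 and Q = 262 of height 1: ½ · (262 + 257) · 1 = 259.5.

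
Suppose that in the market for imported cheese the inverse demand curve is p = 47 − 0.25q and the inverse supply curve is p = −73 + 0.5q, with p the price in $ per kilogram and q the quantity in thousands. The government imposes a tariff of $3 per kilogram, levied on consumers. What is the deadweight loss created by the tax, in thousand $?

Deadweight loss = $6 thousand.

Inverting to q(p) form: qd = 188 − 4p; qs = 2p + 146.
Before the tax: set 188 − 4p = 2p + 146 → p* = $7, q* = 160.
With the tax collected from consumers, demand (in seller-price terms) shifts: qd = 188 − 4(p + 3).
New equilibrium: consumers pay $8, sellers receive $5, q = 156. (Wedge: pb − ps = 3.)
Quantity falls by |ΔQ| = |160 − 156| = 4.
DWL = ½ · t · |ΔQ| = ½ · 3 · 4 = $6.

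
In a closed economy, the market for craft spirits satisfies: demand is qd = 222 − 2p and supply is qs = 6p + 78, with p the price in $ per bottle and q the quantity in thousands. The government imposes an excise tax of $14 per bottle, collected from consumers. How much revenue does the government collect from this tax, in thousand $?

Tax revenue = $2310 thousand.

Without the tax, 222 − 2p = 6p + 78 gives 8p = 144, so p* = $18 and q* = 186.
With the tax collected from consumers, demand (in seller-price terms) shifts: qd = 222 − 2(p + 14).
New equilibrium: consumers pay $28.5, sellers receive $14.5, q = 165. (Wedge: pb − ps = 14.)
Revenue = t · Q = 14 · 165 = $2310.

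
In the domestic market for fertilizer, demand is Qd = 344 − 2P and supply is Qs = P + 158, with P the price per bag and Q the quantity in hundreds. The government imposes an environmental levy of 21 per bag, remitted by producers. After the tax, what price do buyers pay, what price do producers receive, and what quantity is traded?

Before the tax: set 344 − 2P = P + 158 → P* = 62, Q* = 220.
With the tax collected from producers, supply shifts: Qs = (P − 21) + 158.
Solving gives Q = 206 with buyers paying 69 and producers receiving 48 (the 21 wedge).
The less price-elastic side of the market bears the larger share of a per-unit tax.

Buyers pay 69; producers receive 48; quantity = 206.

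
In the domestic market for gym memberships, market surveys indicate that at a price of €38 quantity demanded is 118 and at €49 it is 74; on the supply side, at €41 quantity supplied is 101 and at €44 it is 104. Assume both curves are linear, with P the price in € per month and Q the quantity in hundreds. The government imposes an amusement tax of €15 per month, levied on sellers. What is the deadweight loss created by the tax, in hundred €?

Deadweight loss = €90 hundred.

Demand slope: (74 − 118)/(49 − 38) = -4, so Qd = 270 − 4P.
Supply slope: (104 − 101)/(44 − 41) = 1, so Qs = P + 60.
Before the tax: set 270 − 4P = P + 60 → P* = €42, Q* = 102.
With the tax collected from sellers, supply shifts: Qs = (P − 15) + 60.
New equilibrium: buyers pay €45, sellers receive €30, Q = 90. (Wedge: Pb − Ps = 15.)
Quantity falls by |ΔQ| = |102 − 90| = 12.
DWL = ½ · t · |ΔQ| = ½ · 15 · 12 = €90.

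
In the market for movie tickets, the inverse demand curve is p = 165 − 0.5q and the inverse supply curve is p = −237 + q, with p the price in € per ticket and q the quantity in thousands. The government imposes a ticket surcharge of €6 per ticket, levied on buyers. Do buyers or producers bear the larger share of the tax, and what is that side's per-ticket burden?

Producers bear the larger share: €4 per ticket.

Inverting to q(p) form: qd = 330 − 2p; qs = p + 237.
Before the tax: set 330 − 2p = p + 237 → p* = €31, q* = 268.
With the tax collected from buyers, demand (in seller-price terms) shifts: qd = 330 − 2(p + 6).
Solving gives q = 264 with buyers paying €33 and producers receiving €27 (the €6 wedge).
Per-ticket burden: buyers €2, producers €4.
Producers take the larger share because supply is less price-elastic here (demand slope 2 vs supply slope 1).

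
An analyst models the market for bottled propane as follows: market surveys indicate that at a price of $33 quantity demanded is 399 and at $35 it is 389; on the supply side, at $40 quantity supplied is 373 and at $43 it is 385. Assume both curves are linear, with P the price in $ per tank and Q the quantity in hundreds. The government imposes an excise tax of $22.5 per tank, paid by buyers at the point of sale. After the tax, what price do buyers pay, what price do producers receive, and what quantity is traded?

Buyers pay $49; producers receive $26.5; quantity = 319.

Demand slope: (389 − 399)/(35 − 33) = -5, so Qd = 564 − 5P.
Supply slope: (385 − 373)/(43 − 40) = 4, so Qs = 4P + 213.
Without the tax, 564 − 5P = 4P + 213 gives 9P = 351, so P* = $39 and Q* = 369.
With the tax collected from buyers, demand (in seller-price terms) shifts: Qd = 564 − 5(P + 22.5).
New equilibrium: buyers pay $49, producers receive $26.5, Q = 319. (Wedge: Pb − Ps = 22.5.)
The less price-elastic side of the market bears the larger share of a per-unit tax.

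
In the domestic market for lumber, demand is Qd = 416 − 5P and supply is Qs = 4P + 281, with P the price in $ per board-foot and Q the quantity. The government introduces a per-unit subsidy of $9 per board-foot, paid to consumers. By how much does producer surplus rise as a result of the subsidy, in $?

Before the subsidy: set 416 − 5P = 4P + 281 → P* = $15, Q* = 341.
With a per-unit subsidy paid to consumers, each effectively pays P − 9, so demand becomes Qd = 416 − 5(P − 9).
Solving gives Q = 361 with consumers paying $11 and suppliers receiving $20 (the $9 wedge).
ΔPS is the trapezoid between Q = 361 and Q = 341 of height $5: ½ · (341 + 361) · 5 = $1755.

Producer surplus rises by $1755.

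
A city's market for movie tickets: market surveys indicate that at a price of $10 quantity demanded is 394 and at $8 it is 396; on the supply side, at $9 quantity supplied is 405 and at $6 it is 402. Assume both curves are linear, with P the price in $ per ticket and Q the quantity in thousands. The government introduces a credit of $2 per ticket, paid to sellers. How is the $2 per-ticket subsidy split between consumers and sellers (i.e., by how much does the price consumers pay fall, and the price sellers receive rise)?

Consumers gain $1 per ticket; sellers gain $1 per ticket.

Demand slope: (396 − 394)/(8 − 10) = -1, so Qd = 404 − P.
Supply slope: (402 − 405)/(6 − 9) = 1, so Qs = P + 396.
Without the subsidy, 404 − P = P + 396 gives 2P = 8, so P* = $4 and Q* = 400.
With a per-unit subsidy paid to sellers, each receives P + 2 per unit sold, so supply becomes Qs = (P + 2) + 396.
Solving gives Q = 401 with consumers paying $3 and sellers receiving $5 (the $2 wedge).
Gain to consumers: $1; to sellers: $1. (They sum to $2.)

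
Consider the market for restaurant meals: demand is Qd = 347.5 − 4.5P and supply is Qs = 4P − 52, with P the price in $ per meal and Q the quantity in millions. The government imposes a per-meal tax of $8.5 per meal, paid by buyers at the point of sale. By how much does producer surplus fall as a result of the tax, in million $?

Before the tax: set 347.5 − 4.5P = 4P − 52 → P* = $47, Q* = 136.
With the tax collected from buyers, demand (in seller-price terms) shifts: Qd = 347.5 − 4.5(P + 8.5).
Solving gives Q = 118 with buyers paying $51 and producers receiving $42.5 (the $8.5 wedge).
ΔPS is the trapezoid between Q = 118 and Q = 136 of height $4.5: ½ · (136 + 118) · 4.5 = $571.5.

Producer surplus falls by $571.5 million.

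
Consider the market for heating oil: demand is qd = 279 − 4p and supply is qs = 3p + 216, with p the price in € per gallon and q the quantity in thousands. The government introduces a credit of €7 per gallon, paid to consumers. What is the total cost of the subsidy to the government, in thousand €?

Before the subsidy: set 279 − 4p = 3p + 216 → p* = €9, q* = 243.
With a per-unit subsidy paid to consumers, each effectively pays p − 7, so demand becomes qd = 279 − 4(p − 7).
Solving gives q = 255 with consumers paying €6 and sellers receiving €13 (the €7 wedge).
Outlay = t · Q = 7 · 255 = €1785.

Government outlay = €1785 thousand.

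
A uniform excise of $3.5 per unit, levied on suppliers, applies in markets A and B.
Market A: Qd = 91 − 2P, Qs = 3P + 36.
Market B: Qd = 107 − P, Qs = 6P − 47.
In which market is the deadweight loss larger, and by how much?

Market A: pre-tax P* = $11, Q* = 69; post-tax Q = 64.8; deadweight loss = $7.35.
Market B: pre-tax P* = $22, Q* = 85; post-tax Q = 82; deadweight loss = $5.25.
Difference: $7.35 vs $5.25 → market A is larger by $2.1.

Market A, by $2.1.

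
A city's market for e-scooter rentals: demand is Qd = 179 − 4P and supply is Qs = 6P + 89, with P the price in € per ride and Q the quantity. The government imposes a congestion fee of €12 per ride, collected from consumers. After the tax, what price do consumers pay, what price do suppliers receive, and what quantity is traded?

Before the tax: set 179 − 4P = 6P + 89 → P* = €9, Q* = 143.
With the tax collected from consumers, demand (in seller-price terms) shifts: Qd = 179 − 4(P + 12).
Solving gives Q = 114.2 with consumers paying €16.2 and suppliers receiving €4.2 (the €12 wedge).

Consumers pay €16.2; suppliers receive €4.2; quantity = 114.2.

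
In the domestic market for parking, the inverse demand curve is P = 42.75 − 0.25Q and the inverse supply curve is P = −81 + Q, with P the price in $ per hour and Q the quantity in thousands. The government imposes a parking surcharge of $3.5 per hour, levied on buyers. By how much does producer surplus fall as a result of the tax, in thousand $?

Producer surplus falls by $273.28 thousand.

Rewrite in direct form: Qd = 171 − 4P and Qs = P + 81.
Before the tax: set 171 − 4P = P + 81 → P* = $18, Q* = 99.
With the tax collected from buyers, demand (in seller-price terms) shifts: Qd = 171 − 4(P + 3.5).
New equilibrium: buyers pay $18.7, sellers receive $15.2, Q = 96.2. (Wedge: Pb − Ps = 3.5.)
ΔPS is the trapezoid between Q = 96.2 and Q = 99 of height $2.8: ½ · (99 + 96.2) · 2.8 = $273.28.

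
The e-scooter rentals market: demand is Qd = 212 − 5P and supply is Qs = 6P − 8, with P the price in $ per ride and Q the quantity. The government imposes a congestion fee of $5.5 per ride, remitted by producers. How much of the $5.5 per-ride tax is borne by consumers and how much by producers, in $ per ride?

Without the tax, 212 − 5P = 6P − 8 gives 11P = 220, so P* = $20 and Q* = 112.
With the tax collected from producers, supply shifts: Qs = 6(P − 5.5) − 8.
Solving gives Q = 97 with consumers paying $23 and producers receiving $17.5 (the $5.5 wedge).
Burden on consumers: $3; on producers: $2.5. (They sum to $5.5.)
The less price-elastic side of the market bears the larger share of a per-unit tax.

Consumers bear $3 per ride; producers bear $2.5 per ride.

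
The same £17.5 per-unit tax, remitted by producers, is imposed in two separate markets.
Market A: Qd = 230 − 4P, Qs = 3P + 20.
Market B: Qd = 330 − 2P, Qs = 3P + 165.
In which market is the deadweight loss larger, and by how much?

Market A, by £78.75.

Market A: pre-tax P* = £30, Q* = 110; post-tax Q = 80; deadweight loss = £262.5.
Market B: pre-tax P* = £33, Q* = 264; post-tax Q = 243; deadweight loss = £183.75.
Difference: £262.5 vs £183.75 → market A is larger by £78.75.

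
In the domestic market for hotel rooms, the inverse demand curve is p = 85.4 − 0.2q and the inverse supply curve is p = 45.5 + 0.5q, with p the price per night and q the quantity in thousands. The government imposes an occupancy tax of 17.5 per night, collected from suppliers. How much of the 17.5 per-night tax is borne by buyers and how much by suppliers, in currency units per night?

Buyers bear 5 per night; suppliers bear 12.5 per night.

Rewrite in direct form: qd = 427 − 5p and qs = 2p − 91.
Before the tax: set 427 − 5p = 2p − 91 → p* = 74, q* = 57.
With the tax collected from suppliers, supply shifts: qs = 2(p − 17.5) − 91.
New equilibrium: buyers pay 79, suppliers receive 61.5, q = 32. (Wedge: pb − ps = 17.5.)
Burden on buyers: 5; on suppliers: 12.5. (They sum to 17.5.)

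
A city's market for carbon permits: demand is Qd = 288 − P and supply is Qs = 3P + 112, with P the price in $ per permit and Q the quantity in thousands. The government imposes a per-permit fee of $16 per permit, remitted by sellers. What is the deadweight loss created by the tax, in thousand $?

Deadweight loss = $96 thousand.

Before the tax: set 288 − P = 3P + 112 → P* = $44, Q* = 244.
With the tax collected from sellers, supply shifts: Qs = 3(P − 16) + 112.
Solving gives Q = 232 with consumers paying $56 and sellers receiving $40 (the $16 wedge).
Quantity falls by |ΔQ| = |244 − 232| = 12.
DWL = ½ · t · |ΔQ| = ½ · 16 · 12 = $96.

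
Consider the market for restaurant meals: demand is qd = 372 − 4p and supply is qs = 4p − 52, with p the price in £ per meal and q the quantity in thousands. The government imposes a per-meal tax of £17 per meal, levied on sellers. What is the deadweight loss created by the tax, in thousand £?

Deadweight loss = £289 thousand.

Without the tax, 372 − 4p = 4p − 52 gives 8p = 424, so p* = £53 and q* = 160.
With the tax collected from sellers, supply shifts: qs = 4(p − 17) − 52.
Solving gives q = 126 with consumers paying £61.5 and sellers receiving £44.5 (the £17 wedge).
Quantity falls by |ΔQ| = |160 − 126| = 34.
DWL = ½ · t · |ΔQ| = ½ · 17 · 34 = £289.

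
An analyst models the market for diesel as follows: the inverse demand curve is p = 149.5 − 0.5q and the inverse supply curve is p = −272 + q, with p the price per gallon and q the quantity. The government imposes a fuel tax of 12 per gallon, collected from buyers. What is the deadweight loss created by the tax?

Deadweight loss = 48.

Rewrite in direct form: qd = 299 − 2p and qs = p + 272.
Before the tax: set 299 − 2p = p + 272 → p* = 9, q* = 281.
With the tax collected from buyers, demand (in seller-price terms) shifts: qd = 299 − 2(p + 12).
Solving gives q = 273 with buyers paying 13 and suppliers receiving 1 (the 12 wedge).
Quantity falls by |ΔQ| = |281 − 273| = 8.
DWL = ½ · t · |ΔQ| = ½ · 12 · 8 = 48.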